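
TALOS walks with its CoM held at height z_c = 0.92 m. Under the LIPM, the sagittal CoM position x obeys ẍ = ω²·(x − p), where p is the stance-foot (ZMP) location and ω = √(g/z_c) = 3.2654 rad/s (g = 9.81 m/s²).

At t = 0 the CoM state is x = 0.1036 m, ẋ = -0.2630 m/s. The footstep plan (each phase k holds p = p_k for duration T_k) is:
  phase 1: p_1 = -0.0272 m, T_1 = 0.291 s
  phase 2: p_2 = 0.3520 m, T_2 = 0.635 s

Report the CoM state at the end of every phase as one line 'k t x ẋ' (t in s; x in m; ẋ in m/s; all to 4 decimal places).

phase 1: p=-0.0272, T=0.291, ωT=0.950231, cosh=1.486480, sinh=1.099828; start (x,ẋ)=(0.103600, -0.263000) → end (x,ẋ)=(0.078650, 0.078808)
phase 2: p=0.3520, T=0.635, ωT=2.073529, cosh=4.039290, sinh=3.913549; start (x,ẋ)=(0.078650, 0.078808) → end (x,ẋ)=(-0.657690, -3.174896)

1 0.2910 0.0786 0.0788
2 0.9260 -0.6577 -3.1749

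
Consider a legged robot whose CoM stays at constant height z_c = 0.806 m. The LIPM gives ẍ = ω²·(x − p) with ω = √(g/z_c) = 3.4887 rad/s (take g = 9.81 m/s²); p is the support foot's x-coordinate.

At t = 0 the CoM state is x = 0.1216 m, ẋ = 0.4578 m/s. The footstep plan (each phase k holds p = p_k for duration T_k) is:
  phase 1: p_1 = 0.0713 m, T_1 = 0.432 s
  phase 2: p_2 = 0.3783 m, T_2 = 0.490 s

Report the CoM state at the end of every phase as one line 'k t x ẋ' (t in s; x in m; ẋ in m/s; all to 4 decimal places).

1 0.4320 0.4720 1.4605
2 0.9220 1.7645 5.0412

phase 1: p=0.0713, T=0.432, ωT=1.507118, cosh=2.367626, sinh=2.146079; start (x,ẋ)=(0.121600, 0.457800) → end (x,ẋ)=(0.472008, 1.460497)
phase 2: p=0.3783, T=0.490, ωT=1.709463, cosh=2.853478, sinh=2.672515; start (x,ẋ)=(0.472008, 1.460497) → end (x,ẋ)=(1.764506, 5.041191)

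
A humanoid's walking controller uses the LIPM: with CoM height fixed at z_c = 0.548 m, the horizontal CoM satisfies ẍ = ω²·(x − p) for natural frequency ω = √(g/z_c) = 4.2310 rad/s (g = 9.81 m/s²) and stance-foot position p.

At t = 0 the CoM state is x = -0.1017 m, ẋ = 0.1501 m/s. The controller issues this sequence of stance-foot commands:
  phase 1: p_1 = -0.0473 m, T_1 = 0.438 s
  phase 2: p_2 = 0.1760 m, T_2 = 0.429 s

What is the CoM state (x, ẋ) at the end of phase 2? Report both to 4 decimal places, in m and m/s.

x = -0.8998, ẋ = -4.3882

phase 1: p=-0.0473, T=0.438, ωT=1.853178, cosh=3.268401, sinh=3.111662; start (x,ẋ)=(-0.101700, 0.150100) → end (x,ẋ)=(-0.114711, -0.225613)
phase 2: p=0.1760, T=0.429, ωT=1.815099, cosh=3.152253, sinh=2.989431; start (x,ẋ)=(-0.114711, -0.225613) → end (x,ẋ)=(-0.899802, -4.388184)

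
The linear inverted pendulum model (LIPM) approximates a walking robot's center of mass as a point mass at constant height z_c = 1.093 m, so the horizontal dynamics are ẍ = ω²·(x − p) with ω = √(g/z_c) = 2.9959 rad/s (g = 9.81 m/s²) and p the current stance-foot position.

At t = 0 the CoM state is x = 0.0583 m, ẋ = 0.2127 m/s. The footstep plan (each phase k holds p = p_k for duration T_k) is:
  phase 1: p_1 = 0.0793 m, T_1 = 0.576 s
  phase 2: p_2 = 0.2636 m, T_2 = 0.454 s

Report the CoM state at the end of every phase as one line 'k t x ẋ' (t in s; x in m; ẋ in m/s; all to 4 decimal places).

phase 1: p=0.0793, T=0.576, ωT=1.725638, cosh=2.897082, sinh=2.719023; start (x,ẋ)=(0.058300, 0.212700) → end (x,ẋ)=(0.211504, 0.445145)
phase 2: p=0.2636, T=0.454, ωT=1.360139, cosh=2.076679, sinh=1.820054; start (x,ẋ)=(0.211504, 0.445145) → end (x,ẋ)=(0.425845, 0.640359)

1 0.5760 0.2115 0.4451
2 1.0300 0.4258 0.6404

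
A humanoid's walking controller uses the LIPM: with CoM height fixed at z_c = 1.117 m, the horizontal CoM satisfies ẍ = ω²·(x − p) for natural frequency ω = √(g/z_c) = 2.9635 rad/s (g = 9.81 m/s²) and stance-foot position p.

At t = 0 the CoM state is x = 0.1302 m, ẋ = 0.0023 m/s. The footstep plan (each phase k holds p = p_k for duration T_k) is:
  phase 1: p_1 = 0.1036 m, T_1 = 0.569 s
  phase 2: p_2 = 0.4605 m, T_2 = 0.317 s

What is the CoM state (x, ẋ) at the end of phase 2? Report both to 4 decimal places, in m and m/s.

x = 0.1242, ẋ = -0.5888

phase 1: p=0.1036, T=0.569, ωT=1.686231, cosh=2.792156, sinh=2.606940; start (x,ẋ)=(0.130200, 0.002300) → end (x,ẋ)=(0.179895, 0.211925)
phase 2: p=0.4605, T=0.317, ωT=0.939429, cosh=1.474686, sinh=1.083835; start (x,ẋ)=(0.179895, 0.211925) → end (x,ẋ)=(0.124202, -0.588767)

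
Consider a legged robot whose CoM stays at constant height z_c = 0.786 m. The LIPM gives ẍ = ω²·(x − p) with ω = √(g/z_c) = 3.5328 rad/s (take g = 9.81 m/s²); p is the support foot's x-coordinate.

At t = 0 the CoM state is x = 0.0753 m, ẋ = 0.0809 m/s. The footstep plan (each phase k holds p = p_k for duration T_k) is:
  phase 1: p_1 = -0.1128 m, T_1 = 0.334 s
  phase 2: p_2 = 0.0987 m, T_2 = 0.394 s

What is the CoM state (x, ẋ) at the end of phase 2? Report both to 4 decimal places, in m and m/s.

phase 1: p=-0.1128, T=0.334, ωT=1.179955, cosh=1.780760, sinh=1.473468; start (x,ẋ)=(0.075300, 0.080900) → end (x,ẋ)=(0.255903, 1.123212)
phase 2: p=0.0987, T=0.394, ωT=1.391923, cosh=2.135588, sinh=1.886991; start (x,ẋ)=(0.255903, 1.123212) → end (x,ẋ)=(1.034367, 3.446690)

x = 1.0344, ẋ = 3.4467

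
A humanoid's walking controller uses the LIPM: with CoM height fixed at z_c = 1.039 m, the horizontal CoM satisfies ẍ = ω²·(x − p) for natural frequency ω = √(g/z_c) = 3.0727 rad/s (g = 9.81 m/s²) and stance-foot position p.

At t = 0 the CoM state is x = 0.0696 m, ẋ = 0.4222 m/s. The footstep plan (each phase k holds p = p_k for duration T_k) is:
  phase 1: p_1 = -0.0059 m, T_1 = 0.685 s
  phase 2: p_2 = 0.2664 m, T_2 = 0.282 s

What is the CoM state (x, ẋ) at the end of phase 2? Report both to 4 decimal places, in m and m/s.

phase 1: p=-0.0059, T=0.685, ωT=2.104800, cosh=4.163664, sinh=4.041794; start (x,ẋ)=(0.069600, 0.422200) → end (x,ẋ)=(0.863814, 2.695550)
phase 2: p=0.2664, T=0.282, ωT=0.866501, cosh=1.399497, sinh=0.979077; start (x,ẋ)=(0.863814, 2.695550) → end (x,ẋ)=(1.961382, 5.569680)

x = 1.9614, ẋ = 5.5697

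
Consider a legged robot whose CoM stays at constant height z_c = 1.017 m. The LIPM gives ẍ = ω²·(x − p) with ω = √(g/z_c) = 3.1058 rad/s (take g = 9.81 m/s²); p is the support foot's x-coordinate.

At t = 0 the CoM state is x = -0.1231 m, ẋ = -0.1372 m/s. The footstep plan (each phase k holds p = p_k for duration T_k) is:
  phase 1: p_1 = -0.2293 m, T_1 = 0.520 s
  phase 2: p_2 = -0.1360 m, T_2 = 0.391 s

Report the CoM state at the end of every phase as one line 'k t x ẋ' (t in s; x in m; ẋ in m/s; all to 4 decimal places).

1 0.5200 -0.0584 0.4378
2 0.9110 0.2227 1.1724

phase 1: p=-0.2293, T=0.520, ωT=1.615016, cosh=2.613428, sinh=2.414540; start (x,ẋ)=(-0.123100, -0.137200) → end (x,ẋ)=(-0.058417, 0.437840)
phase 2: p=-0.1360, T=0.391, ωT=1.214368, cosh=1.832531, sinh=1.535633; start (x,ẋ)=(-0.058417, 0.437840) → end (x,ẋ)=(0.222659, 1.172376)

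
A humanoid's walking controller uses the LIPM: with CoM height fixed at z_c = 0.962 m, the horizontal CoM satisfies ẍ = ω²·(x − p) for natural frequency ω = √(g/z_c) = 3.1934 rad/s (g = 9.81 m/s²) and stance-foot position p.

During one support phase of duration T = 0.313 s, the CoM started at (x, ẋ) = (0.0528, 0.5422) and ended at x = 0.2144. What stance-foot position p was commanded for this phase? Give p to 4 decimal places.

ωT = 3.1934·0.313 = 0.999534; cosh(ωT) = 1.542533, sinh(ωT) = 1.174483
x(T) = p + (x₀−p)·cosh(ωT) + (ẋ₀/ω)·sinh(ωT) ⇒ p·(1 − cosh) = x(T) − x₀·cosh − (ẋ₀/ω)·sinh
numerator   = 0.2144 − (0.0528)·1.542533 − (0.5422/3.1934)·1.174483 = -0.066458
denominator = 1 − 1.542533 = -0.542533
p = -0.066458 / -0.542533 = 0.1225

p = 0.1225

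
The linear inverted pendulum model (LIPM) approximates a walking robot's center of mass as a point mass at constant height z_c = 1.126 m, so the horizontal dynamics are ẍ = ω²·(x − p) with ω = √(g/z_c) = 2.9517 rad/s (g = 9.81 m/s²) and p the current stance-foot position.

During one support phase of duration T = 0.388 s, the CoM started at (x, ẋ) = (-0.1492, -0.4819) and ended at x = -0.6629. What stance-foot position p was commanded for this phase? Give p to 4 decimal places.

ωT = 2.9517·0.388 = 1.145260; cosh(ωT) = 1.730699, sinh(ωT) = 1.412558
x(T) = p + (x₀−p)·cosh(ωT) + (ẋ₀/ω)·sinh(ωT) ⇒ p·(1 − cosh) = x(T) − x₀·cosh − (ẋ₀/ω)·sinh
numerator   = -0.6629 − (-0.1492)·1.730699 − (-0.4819/2.9517)·1.412558 = -0.174063
denominator = 1 − 1.730699 = -0.730699
p = -0.174063 / -0.730699 = 0.2382

p = 0.2382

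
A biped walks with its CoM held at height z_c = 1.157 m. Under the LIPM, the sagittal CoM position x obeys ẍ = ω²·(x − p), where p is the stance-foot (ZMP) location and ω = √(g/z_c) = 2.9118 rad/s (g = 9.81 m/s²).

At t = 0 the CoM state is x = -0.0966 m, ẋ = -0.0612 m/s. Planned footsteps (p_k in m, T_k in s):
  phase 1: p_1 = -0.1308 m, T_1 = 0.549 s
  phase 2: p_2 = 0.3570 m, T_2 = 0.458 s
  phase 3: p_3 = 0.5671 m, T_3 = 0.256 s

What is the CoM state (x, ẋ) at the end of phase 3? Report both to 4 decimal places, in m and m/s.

x = -1.4236, ẋ = -5.3327

phase 1: p=-0.1308, T=0.549, ωT=1.598578, cosh=2.574089, sinh=2.371906; start (x,ẋ)=(-0.096600, -0.061200) → end (x,ẋ)=(-0.092619, 0.078669)
phase 2: p=0.3570, T=0.458, ωT=1.333604, cosh=2.029111, sinh=1.765585; start (x,ẋ)=(-0.092619, 0.078669) → end (x,ẋ)=(-0.507625, -2.151877)
phase 3: p=0.5671, T=0.256, ωT=0.745421, cosh=1.290931, sinh=0.816397; start (x,ẋ)=(-0.507625, -2.151877) → end (x,ẋ)=(-1.423629, -5.332744)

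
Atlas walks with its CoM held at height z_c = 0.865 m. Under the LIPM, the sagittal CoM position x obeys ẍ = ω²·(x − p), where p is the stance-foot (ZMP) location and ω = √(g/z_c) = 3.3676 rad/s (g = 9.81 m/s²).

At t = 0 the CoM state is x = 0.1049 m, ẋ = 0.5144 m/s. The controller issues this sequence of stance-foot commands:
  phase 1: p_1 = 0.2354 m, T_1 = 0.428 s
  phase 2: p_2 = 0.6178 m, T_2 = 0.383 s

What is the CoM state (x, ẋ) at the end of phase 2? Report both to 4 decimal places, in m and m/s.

x = 0.0323, ẋ = -1.5552

phase 1: p=0.2354, T=0.428, ωT=1.441333, cosh=2.231469, sinh=1.994856; start (x,ẋ)=(0.104900, 0.514400) → end (x,ẋ)=(0.248907, 0.271184)
phase 2: p=0.6178, T=0.383, ωT=1.289791, cosh=1.953678, sinh=1.678349; start (x,ẋ)=(0.248907, 0.271184) → end (x,ẋ)=(0.032256, -1.555179)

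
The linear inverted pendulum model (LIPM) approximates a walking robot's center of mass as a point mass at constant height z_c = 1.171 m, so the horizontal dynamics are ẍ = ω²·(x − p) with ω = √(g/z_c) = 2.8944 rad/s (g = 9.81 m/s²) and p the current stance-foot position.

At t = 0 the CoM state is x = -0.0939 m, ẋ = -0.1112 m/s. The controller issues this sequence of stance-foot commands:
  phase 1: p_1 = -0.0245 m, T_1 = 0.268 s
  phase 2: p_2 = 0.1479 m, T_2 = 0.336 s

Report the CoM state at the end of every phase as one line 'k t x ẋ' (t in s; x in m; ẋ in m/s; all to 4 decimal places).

1 0.2680 -0.1487 -0.3183
2 0.6040 -0.4250 -1.4540

phase 1: p=-0.0245, T=0.268, ωT=0.775699, cosh=1.316246, sinh=0.855864; start (x,ẋ)=(-0.093900, -0.111200) → end (x,ẋ)=(-0.148729, -0.318285)
phase 2: p=0.1479, T=0.336, ωT=0.972518, cosh=1.511363, sinh=1.133233; start (x,ẋ)=(-0.148729, -0.318285) → end (x,ẋ)=(-0.425031, -1.453996)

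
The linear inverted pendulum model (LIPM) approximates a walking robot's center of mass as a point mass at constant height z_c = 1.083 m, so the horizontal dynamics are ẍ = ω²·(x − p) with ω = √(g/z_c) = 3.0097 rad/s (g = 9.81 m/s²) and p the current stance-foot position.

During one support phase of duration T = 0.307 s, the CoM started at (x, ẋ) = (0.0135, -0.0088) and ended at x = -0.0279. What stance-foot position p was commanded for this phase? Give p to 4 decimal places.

p = 0.0971

ωT = 3.0097·0.307 = 0.923978; cosh(ωT) = 1.458114, sinh(ωT) = 1.061178
x(T) = p + (x₀−p)·cosh(ωT) + (ẋ₀/ω)·sinh(ωT) ⇒ p·(1 − cosh) = x(T) − x₀·cosh − (ẋ₀/ω)·sinh
numerator   = -0.0279 − (0.0135)·1.458114 − (-0.0088/3.0097)·1.061178 = -0.044482
denominator = 1 − 1.458114 = -0.458114
p = -0.044482 / -0.458114 = 0.0971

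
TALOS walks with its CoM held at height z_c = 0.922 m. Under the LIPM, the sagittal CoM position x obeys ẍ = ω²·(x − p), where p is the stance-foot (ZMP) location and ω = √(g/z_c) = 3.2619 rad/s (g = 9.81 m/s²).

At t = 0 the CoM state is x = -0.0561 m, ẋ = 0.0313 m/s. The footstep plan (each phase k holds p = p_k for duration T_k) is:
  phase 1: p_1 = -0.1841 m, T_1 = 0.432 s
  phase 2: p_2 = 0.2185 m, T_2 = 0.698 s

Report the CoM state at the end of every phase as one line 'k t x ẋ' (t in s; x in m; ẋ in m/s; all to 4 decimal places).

phase 1: p=-0.1841, T=0.432, ωT=1.409141, cosh=2.168395, sinh=1.924042; start (x,ẋ)=(-0.056100, 0.031300) → end (x,ẋ)=(0.111917, 0.871203)
phase 2: p=0.2185, T=0.698, ωT=2.276806, cosh=4.924058, sinh=4.821447; start (x,ẋ)=(0.111917, 0.871203) → end (x,ẋ)=(0.981413, 2.613616)

1 0.4320 0.1119 0.8712
2 1.1300 0.9814 2.6136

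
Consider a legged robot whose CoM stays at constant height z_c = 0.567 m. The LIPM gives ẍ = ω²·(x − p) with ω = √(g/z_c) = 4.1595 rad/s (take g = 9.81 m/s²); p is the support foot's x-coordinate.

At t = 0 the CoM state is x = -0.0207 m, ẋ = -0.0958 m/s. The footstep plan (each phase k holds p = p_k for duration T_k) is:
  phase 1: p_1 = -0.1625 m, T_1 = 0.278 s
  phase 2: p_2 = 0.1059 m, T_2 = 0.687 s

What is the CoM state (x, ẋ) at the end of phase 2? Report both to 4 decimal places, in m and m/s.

phase 1: p=-0.1625, T=0.278, ωT=1.156341, cosh=1.746459, sinh=1.431824; start (x,ẋ)=(-0.020700, -0.095800) → end (x,ẋ)=(0.052171, 0.677203)
phase 2: p=0.1059, T=0.687, ωT=2.857577, cosh=8.738334, sinh=8.680926; start (x,ẋ)=(0.052171, 0.677203) → end (x,ẋ)=(1.049727, 3.977553)

x = 1.0497, ẋ = 3.9776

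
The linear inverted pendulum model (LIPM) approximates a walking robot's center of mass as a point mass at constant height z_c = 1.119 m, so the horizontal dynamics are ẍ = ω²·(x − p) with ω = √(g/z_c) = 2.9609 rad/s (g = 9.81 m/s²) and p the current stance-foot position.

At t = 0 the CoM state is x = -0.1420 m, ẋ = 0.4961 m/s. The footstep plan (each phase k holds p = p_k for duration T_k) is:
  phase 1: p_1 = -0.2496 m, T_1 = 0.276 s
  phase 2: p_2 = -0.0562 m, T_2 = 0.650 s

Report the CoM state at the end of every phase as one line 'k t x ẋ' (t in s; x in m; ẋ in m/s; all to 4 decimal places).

1 0.2760 0.0487 0.9615
2 0.9260 1.3996 4.4055

phase 1: p=-0.2496, T=0.276, ωT=0.817208, cosh=1.352917, sinh=0.911254; start (x,ẋ)=(-0.142000, 0.496100) → end (x,ẋ)=(0.048655, 0.961501)
phase 2: p=-0.0562, T=0.650, ωT=1.924585, cosh=3.499120, sinh=3.353184; start (x,ẋ)=(0.048655, 0.961501) → end (x,ẋ)=(1.399588, 4.405452)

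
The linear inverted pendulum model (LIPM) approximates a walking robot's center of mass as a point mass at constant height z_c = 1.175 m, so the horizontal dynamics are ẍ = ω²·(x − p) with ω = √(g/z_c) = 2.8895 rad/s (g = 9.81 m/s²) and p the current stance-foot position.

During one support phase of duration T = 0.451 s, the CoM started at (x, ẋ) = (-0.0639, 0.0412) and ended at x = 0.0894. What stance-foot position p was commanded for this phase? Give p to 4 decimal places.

p = -0.1960

ωT = 2.8895·0.451 = 1.303165; cosh(ωT) = 1.976299, sinh(ωT) = 1.704628
x(T) = p + (x₀−p)·cosh(ωT) + (ẋ₀/ω)·sinh(ωT) ⇒ p·(1 − cosh) = x(T) − x₀·cosh − (ẋ₀/ω)·sinh
numerator   = 0.0894 − (-0.0639)·1.976299 − (0.0412/2.8895)·1.704628 = 0.191380
denominator = 1 − 1.976299 = -0.976299
p = 0.191380 / -0.976299 = -0.1960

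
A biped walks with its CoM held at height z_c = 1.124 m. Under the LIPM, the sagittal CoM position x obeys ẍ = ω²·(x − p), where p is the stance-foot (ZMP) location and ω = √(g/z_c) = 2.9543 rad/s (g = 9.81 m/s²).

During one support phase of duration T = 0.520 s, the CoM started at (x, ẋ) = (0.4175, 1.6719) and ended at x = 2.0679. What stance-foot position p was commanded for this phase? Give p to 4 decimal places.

p = 0.1405

ωT = 2.9543·0.520 = 1.536236; cosh(ωT) = 2.431128, sinh(ωT) = 2.215938
x(T) = p + (x₀−p)·cosh(ωT) + (ẋ₀/ω)·sinh(ωT) ⇒ p·(1 − cosh) = x(T) − x₀·cosh − (ẋ₀/ω)·sinh
numerator   = 2.0679 − (0.4175)·2.431128 − (1.6719/2.9543)·2.215938 = -0.201141
denominator = 1 − 2.431128 = -1.431128
p = -0.201141 / -1.431128 = 0.1405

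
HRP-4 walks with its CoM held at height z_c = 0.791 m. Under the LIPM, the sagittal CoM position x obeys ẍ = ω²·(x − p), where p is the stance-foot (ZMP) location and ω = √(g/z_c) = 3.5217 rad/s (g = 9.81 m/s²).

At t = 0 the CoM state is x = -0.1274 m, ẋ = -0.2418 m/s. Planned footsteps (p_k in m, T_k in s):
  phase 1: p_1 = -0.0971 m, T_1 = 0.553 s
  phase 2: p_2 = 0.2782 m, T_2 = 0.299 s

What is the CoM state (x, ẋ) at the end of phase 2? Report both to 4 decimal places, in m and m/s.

x = -1.3185, ẋ = -5.1686

phase 1: p=-0.0971, T=0.553, ωT=1.947500, cosh=3.576884, sinh=3.434254; start (x,ẋ)=(-0.127400, -0.241800) → end (x,ẋ)=(-0.441276, -1.231351)
phase 2: p=0.2782, T=0.299, ωT=1.052988, cosh=1.607548, sinh=1.258655; start (x,ẋ)=(-0.441276, -1.231351) → end (x,ẋ)=(-1.318477, -5.168608)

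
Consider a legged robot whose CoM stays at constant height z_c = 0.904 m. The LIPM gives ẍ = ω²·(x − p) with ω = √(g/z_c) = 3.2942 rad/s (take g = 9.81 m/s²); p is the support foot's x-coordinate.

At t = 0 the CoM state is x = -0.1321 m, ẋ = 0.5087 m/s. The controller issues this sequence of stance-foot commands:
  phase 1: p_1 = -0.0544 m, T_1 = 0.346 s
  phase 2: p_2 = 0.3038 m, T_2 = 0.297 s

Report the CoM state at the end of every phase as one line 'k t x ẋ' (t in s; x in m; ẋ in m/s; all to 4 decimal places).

phase 1: p=-0.0544, T=0.346, ωT=1.139793, cosh=1.723003, sinh=1.403118; start (x,ẋ)=(-0.132100, 0.508700) → end (x,ẋ)=(0.028396, 0.517351)
phase 2: p=0.3038, T=0.297, ωT=0.978377, cosh=1.518028, sinh=1.142108; start (x,ẋ)=(0.028396, 0.517351) → end (x,ẋ)=(0.065096, -0.250807)

1 0.3460 0.0284 0.5174
2 0.6430 0.0651 -0.2508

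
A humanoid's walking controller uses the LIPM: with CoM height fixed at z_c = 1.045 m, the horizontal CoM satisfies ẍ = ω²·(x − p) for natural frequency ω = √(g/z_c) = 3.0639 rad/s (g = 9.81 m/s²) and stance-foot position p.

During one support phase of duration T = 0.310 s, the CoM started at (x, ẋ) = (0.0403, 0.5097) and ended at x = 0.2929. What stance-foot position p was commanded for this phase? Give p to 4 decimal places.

ωT = 3.0639·0.310 = 0.949809; cosh(ωT) = 1.486015, sinh(ωT) = 1.099200
x(T) = p + (x₀−p)·cosh(ωT) + (ẋ₀/ω)·sinh(ωT) ⇒ p·(1 − cosh) = x(T) − x₀·cosh − (ẋ₀/ω)·sinh
numerator   = 0.2929 − (0.0403)·1.486015 − (0.5097/3.0639)·1.099200 = 0.050154
denominator = 1 − 1.486015 = -0.486015
p = 0.050154 / -0.486015 = -0.1032

p = -0.1032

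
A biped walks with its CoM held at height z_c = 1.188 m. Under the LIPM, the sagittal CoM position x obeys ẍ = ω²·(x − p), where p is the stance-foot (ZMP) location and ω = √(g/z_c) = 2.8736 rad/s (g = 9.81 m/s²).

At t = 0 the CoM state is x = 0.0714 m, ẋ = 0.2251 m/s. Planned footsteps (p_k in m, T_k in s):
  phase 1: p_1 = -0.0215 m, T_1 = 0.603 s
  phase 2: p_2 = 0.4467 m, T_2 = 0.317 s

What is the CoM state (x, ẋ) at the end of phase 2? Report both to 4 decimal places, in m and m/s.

phase 1: p=-0.0215, T=0.603, ωT=1.732781, cosh=2.916577, sinh=2.739785; start (x,ẋ)=(0.071400, 0.225100) → end (x,ẋ)=(0.464068, 1.387927)
phase 2: p=0.4467, T=0.317, ωT=0.910931, cosh=1.444393, sinh=1.042244; start (x,ẋ)=(0.464068, 1.387927) → end (x,ẋ)=(0.975182, 2.056729)

x = 0.9752, ẋ = 2.0567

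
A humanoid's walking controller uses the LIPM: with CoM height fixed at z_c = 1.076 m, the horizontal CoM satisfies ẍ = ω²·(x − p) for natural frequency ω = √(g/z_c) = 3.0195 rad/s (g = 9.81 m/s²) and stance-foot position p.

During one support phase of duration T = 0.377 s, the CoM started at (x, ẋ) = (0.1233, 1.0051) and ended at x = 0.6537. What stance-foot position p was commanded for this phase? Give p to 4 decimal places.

ωT = 3.0195·0.377 = 1.138351; cosh(ωT) = 1.720982, sinh(ωT) = 1.400636
x(T) = p + (x₀−p)·cosh(ωT) + (ẋ₀/ω)·sinh(ωT) ⇒ p·(1 − cosh) = x(T) − x₀·cosh − (ẋ₀/ω)·sinh
numerator   = 0.6537 − (0.1233)·1.720982 − (1.0051/3.0195)·1.400636 = -0.024726
denominator = 1 − 1.720982 = -0.720982
p = -0.024726 / -0.720982 = 0.0343

p = 0.0343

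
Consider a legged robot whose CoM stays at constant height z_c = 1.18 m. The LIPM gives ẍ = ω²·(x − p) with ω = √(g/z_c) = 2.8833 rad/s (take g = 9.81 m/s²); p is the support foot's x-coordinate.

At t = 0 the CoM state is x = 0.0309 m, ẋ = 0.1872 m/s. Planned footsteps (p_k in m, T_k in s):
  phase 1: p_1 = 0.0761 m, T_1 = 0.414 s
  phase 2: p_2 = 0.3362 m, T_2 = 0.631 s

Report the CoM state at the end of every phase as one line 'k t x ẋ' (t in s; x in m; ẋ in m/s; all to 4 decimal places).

phase 1: p=0.0761, T=0.414, ωT=1.193686, cosh=1.801161, sinh=1.498059; start (x,ẋ)=(0.030900, 0.187200) → end (x,ẋ)=(0.091950, 0.141943)
phase 2: p=0.3362, T=0.631, ωT=1.819362, cosh=3.165027, sinh=3.002897; start (x,ẋ)=(0.091950, 0.141943) → end (x,ẋ)=(-0.289028, -1.665527)

1 0.4140 0.0919 0.1419
2 1.0450 -0.2890 -1.6655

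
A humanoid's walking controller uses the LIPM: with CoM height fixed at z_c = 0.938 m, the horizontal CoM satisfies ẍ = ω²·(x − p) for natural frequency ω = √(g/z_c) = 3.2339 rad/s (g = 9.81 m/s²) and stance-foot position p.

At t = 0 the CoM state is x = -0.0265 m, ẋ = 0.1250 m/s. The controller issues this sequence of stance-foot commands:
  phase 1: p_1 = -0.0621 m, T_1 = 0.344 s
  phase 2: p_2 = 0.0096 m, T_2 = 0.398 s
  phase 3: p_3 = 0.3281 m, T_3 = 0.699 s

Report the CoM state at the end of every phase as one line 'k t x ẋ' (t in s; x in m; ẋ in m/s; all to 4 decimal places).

1 0.3440 0.0503 0.3668
2 0.7420 0.2788 0.9354
3 1.4410 1.4606 3.7767

phase 1: p=-0.0621, T=0.344, ωT=1.112462, cosh=1.685293, sinh=1.356544; start (x,ẋ)=(-0.026500, 0.125000) → end (x,ẋ)=(0.050331, 0.366836)
phase 2: p=0.0096, T=0.398, ωT=1.287092, cosh=1.949155, sinh=1.673083; start (x,ẋ)=(0.050331, 0.366836) → end (x,ẋ)=(0.278777, 0.935399)
phase 3: p=0.3281, T=0.699, ωT=2.260496, cosh=4.846072, sinh=4.741773; start (x,ẋ)=(0.278777, 0.935399) → end (x,ẋ)=(1.460623, 3.776664)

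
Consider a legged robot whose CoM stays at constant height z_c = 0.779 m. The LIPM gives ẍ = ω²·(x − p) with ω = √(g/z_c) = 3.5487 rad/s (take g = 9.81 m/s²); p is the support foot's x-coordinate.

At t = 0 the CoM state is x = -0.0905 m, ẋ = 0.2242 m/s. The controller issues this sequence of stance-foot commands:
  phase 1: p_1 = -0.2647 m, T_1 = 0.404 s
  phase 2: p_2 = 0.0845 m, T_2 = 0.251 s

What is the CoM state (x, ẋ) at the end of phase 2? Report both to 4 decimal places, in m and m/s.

x = 0.8059, ẋ = 3.0299

phase 1: p=-0.2647, T=0.404, ωT=1.433675, cosh=2.216257, sinh=1.977826; start (x,ẋ)=(-0.090500, 0.224200) → end (x,ẋ)=(0.246327, 1.719544)
phase 2: p=0.0845, T=0.251, ωT=0.890724, cosh=1.423626, sinh=1.013267; start (x,ẋ)=(0.246327, 1.719544) → end (x,ẋ)=(0.805866, 3.029883)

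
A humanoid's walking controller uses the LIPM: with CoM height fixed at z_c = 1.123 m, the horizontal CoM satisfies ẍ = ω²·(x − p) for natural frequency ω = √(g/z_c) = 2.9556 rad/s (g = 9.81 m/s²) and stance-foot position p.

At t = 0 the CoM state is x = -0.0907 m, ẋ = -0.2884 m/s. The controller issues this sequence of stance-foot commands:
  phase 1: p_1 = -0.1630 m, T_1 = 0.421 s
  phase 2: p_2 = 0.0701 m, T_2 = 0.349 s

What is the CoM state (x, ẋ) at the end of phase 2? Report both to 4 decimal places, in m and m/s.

phase 1: p=-0.1630, T=0.421, ωT=1.244308, cosh=1.879336, sinh=1.591195; start (x,ẋ)=(-0.090700, -0.288400) → end (x,ẋ)=(-0.182389, -0.201978)
phase 2: p=0.0701, T=0.349, ωT=1.031504, cosh=1.580877, sinh=1.224406; start (x,ẋ)=(-0.182389, -0.201978) → end (x,ẋ)=(-0.412726, -1.233023)

x = -0.4127, ẋ = -1.2330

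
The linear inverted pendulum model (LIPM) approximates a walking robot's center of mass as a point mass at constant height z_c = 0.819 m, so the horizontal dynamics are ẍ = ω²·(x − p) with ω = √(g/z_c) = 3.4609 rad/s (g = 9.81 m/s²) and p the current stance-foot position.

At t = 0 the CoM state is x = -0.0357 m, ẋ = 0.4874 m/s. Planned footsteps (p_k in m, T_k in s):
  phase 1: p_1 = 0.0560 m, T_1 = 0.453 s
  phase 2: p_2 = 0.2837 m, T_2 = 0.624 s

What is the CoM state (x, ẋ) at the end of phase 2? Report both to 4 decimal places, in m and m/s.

x = 0.3021, ẋ = 0.1741

phase 1: p=0.0560, T=0.453, ωT=1.567788, cosh=2.502266, sinh=2.293760; start (x,ẋ)=(-0.035700, 0.487400) → end (x,ẋ)=(0.149573, 0.491646)
phase 2: p=0.2837, T=0.624, ωT=2.159602, cosh=4.391527, sinh=4.276156; start (x,ẋ)=(0.149573, 0.491646) → end (x,ẋ)=(0.302139, 0.174092)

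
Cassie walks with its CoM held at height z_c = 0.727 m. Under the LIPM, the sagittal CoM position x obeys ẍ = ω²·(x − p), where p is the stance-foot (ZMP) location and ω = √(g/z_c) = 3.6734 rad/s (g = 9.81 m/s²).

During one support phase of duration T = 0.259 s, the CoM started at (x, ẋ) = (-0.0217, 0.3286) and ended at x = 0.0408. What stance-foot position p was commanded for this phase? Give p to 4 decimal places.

p = 0.0522

ωT = 3.6734·0.259 = 0.951411; cosh(ωT) = 1.487778, sinh(ωT) = 1.101582
x(T) = p + (x₀−p)·cosh(ωT) + (ẋ₀/ω)·sinh(ωT) ⇒ p·(1 − cosh) = x(T) − x₀·cosh − (ẋ₀/ω)·sinh
numerator   = 0.0408 − (-0.0217)·1.487778 − (0.3286/3.6734)·1.101582 = -0.025456
denominator = 1 − 1.487778 = -0.487778
p = -0.025456 / -0.487778 = 0.0522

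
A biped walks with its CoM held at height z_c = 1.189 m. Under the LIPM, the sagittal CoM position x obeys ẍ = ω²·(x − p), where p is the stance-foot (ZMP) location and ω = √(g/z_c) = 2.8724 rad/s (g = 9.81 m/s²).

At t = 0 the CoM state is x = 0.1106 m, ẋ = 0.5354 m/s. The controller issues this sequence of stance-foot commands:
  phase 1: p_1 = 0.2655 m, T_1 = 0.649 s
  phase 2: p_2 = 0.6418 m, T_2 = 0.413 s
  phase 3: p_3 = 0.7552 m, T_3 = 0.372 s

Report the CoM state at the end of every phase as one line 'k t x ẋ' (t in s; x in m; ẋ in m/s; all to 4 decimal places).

1 0.6490 0.3406 0.3678
2 1.0620 0.2928 -0.6261
3 1.4340 -0.2772 -2.7242

phase 1: p=0.2655, T=0.649, ωT=1.864188, cosh=3.302858, sinh=3.147836; start (x,ẋ)=(0.110600, 0.535400) → end (x,ẋ)=(0.340627, 0.367769)
phase 2: p=0.6418, T=0.413, ωT=1.186301, cosh=1.790147, sinh=1.484798; start (x,ẋ)=(0.340627, 0.367769) → end (x,ẋ)=(0.292763, -0.626123)
phase 3: p=0.7552, T=0.372, ωT=1.068533, cosh=1.627309, sinh=1.283797; start (x,ẋ)=(0.292763, -0.626123) → end (x,ẋ)=(-0.277169, -2.724169)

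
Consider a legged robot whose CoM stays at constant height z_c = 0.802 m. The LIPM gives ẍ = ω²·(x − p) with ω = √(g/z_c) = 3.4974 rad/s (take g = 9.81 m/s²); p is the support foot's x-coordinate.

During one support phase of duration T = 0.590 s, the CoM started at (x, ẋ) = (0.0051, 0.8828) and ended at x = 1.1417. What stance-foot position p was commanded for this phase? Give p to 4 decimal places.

ωT = 3.4974·0.590 = 2.063466; cosh(ωT) = 4.000112, sinh(ωT) = 3.873099
x(T) = p + (x₀−p)·cosh(ωT) + (ẋ₀/ω)·sinh(ωT) ⇒ p·(1 − cosh) = x(T) − x₀·cosh − (ẋ₀/ω)·sinh
numerator   = 1.1417 − (0.0051)·4.000112 − (0.8828/3.4974)·3.873099 = 0.143667
denominator = 1 − 4.000112 = -3.000112
p = 0.143667 / -3.000112 = -0.0479

p = -0.0479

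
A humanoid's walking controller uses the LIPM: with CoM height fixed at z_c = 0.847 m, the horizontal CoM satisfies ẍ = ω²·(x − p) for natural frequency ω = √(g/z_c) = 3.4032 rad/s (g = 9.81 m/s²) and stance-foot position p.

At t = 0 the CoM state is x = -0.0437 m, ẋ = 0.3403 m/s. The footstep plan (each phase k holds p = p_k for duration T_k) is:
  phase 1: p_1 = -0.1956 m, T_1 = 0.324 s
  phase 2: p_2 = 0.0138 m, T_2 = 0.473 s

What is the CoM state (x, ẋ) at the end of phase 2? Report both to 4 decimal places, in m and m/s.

phase 1: p=-0.1956, T=0.324, ωT=1.102637, cosh=1.672046, sinh=1.340052; start (x,ẋ)=(-0.043700, 0.340300) → end (x,ẋ)=(0.192381, 1.261732)
phase 2: p=0.0138, T=0.473, ωT=1.609714, cosh=2.600662, sinh=2.400717; start (x,ẋ)=(0.192381, 1.261732) → end (x,ẋ)=(1.368292, 4.740367)

x = 1.3683, ẋ = 4.7404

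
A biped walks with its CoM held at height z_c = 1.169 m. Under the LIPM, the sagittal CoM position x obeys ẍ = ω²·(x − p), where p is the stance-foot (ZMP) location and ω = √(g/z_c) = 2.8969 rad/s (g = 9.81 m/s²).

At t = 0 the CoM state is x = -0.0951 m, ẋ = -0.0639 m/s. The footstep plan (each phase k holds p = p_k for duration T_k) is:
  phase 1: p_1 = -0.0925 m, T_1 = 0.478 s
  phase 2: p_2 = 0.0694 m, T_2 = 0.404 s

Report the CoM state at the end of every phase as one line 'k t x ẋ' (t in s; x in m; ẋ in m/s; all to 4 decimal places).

1 0.4780 -0.1393 -0.1497
2 0.8820 -0.3746 -1.1450

phase 1: p=-0.0925, T=0.478, ωT=1.384718, cosh=2.122047, sinh=1.871653; start (x,ẋ)=(-0.095100, -0.063900) → end (x,ẋ)=(-0.139302, -0.149696)
phase 2: p=0.0694, T=0.404, ωT=1.170348, cosh=1.766686, sinh=1.456427; start (x,ẋ)=(-0.139302, -0.149696) → end (x,ẋ)=(-0.374572, -1.145007)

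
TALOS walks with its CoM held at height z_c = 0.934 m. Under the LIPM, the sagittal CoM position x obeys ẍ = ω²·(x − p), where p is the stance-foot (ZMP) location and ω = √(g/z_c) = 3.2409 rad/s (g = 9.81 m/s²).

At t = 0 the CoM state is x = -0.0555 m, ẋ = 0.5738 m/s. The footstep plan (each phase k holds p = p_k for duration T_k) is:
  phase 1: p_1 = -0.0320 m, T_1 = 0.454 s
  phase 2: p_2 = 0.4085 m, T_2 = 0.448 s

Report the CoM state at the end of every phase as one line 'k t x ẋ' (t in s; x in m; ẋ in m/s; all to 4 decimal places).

1 0.4540 0.2793 1.1583
2 0.9020 0.8390 1.7643

phase 1: p=-0.0320, T=0.454, ωT=1.471369, cosh=2.292401, sinh=2.062790; start (x,ẋ)=(-0.055500, 0.573800) → end (x,ẋ)=(0.279345, 1.158275)
phase 2: p=0.4085, T=0.448, ωT=1.451923, cosh=2.252720, sinh=2.018601; start (x,ẋ)=(0.279345, 1.158275) → end (x,ẋ)=(0.838983, 1.764326)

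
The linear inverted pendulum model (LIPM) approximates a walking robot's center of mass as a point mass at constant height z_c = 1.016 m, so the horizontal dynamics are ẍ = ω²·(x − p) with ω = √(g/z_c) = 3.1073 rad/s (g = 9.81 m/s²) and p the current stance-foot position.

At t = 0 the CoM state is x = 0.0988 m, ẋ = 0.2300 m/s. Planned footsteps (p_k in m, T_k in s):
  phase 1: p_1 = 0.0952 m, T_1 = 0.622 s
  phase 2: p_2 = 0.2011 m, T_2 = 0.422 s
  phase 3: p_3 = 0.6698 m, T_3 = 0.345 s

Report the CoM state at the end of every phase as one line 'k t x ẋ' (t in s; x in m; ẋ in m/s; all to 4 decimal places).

phase 1: p=0.0952, T=0.622, ωT=1.932741, cosh=3.526584, sinh=3.381833; start (x,ẋ)=(0.098800, 0.230000) → end (x,ẋ)=(0.358216, 0.848945)
phase 2: p=0.2011, T=0.422, ωT=1.311281, cosh=1.990199, sinh=1.720724; start (x,ẋ)=(0.358216, 0.848945) → end (x,ẋ)=(0.983911, 2.529640)
phase 3: p=0.6698, T=0.345, ωT=1.072018, cosh=1.631793, sinh=1.289477; start (x,ẋ)=(0.983911, 2.529640) → end (x,ẋ)=(2.232122, 5.386428)

1 0.6220 0.3582 0.8489
2 1.0440 0.9839 2.5296
3 1.3890 2.2321 5.3864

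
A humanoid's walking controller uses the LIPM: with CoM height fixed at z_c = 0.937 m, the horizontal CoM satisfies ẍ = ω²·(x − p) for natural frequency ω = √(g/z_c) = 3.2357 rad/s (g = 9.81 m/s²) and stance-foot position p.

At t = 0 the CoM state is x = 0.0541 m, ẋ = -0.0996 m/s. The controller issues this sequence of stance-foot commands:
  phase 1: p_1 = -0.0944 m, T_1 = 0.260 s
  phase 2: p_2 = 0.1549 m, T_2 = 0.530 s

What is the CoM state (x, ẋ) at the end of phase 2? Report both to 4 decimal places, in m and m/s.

x = 0.2053, ẋ = 0.2634

phase 1: p=-0.0944, T=0.260, ωT=0.841282, cosh=1.375248, sinh=0.944091; start (x,ẋ)=(0.054100, -0.099600) → end (x,ẋ)=(0.080764, 0.316662)
phase 2: p=0.1549, T=0.530, ωT=1.714921, cosh=2.868107, sinh=2.688129; start (x,ẋ)=(0.080764, 0.316662) → end (x,ẋ)=(0.205343, 0.263385)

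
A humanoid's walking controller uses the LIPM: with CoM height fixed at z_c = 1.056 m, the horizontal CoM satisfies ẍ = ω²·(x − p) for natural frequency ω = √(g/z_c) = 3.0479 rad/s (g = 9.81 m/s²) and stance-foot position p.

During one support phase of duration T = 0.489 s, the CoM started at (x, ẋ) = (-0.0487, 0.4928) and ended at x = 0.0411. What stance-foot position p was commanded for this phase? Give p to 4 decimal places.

ωT = 3.0479·0.489 = 1.490423; cosh(ωT) = 2.332125, sinh(ωT) = 2.106848
x(T) = p + (x₀−p)·cosh(ωT) + (ẋ₀/ω)·sinh(ωT) ⇒ p·(1 − cosh) = x(T) − x₀·cosh − (ẋ₀/ω)·sinh
numerator   = 0.0411 − (-0.0487)·2.332125 − (0.4928/3.0479)·2.106848 = -0.185971
denominator = 1 − 2.332125 = -1.332125
p = -0.185971 / -1.332125 = 0.1396

p = 0.1396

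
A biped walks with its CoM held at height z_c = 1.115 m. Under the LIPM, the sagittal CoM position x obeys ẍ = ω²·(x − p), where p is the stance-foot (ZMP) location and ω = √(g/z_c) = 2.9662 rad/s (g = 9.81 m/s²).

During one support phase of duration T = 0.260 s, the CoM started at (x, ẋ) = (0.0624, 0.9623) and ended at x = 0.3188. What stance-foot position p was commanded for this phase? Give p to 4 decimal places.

ωT = 2.9662·0.260 = 0.771212; cosh(ωT) = 1.312419, sinh(ωT) = 0.849967
x(T) = p + (x₀−p)·cosh(ωT) + (ẋ₀/ω)·sinh(ωT) ⇒ p·(1 − cosh) = x(T) − x₀·cosh − (ẋ₀/ω)·sinh
numerator   = 0.3188 − (0.0624)·1.312419 − (0.9623/2.9662)·0.849967 = -0.038843
denominator = 1 − 1.312419 = -0.312419
p = -0.038843 / -0.312419 = 0.1243

p = 0.1243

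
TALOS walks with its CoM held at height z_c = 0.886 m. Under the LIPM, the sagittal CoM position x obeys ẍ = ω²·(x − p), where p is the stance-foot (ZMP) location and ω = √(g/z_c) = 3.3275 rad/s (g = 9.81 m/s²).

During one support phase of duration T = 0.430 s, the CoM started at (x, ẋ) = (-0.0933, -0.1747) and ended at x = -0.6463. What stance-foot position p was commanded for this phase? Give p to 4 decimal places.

p = 0.2780

ωT = 3.3275·0.430 = 1.430825; cosh(ωT) = 2.210630, sinh(ωT) = 1.971518
x(T) = p + (x₀−p)·cosh(ωT) + (ẋ₀/ω)·sinh(ωT) ⇒ p·(1 − cosh) = x(T) − x₀·cosh − (ẋ₀/ω)·sinh
numerator   = -0.6463 − (-0.0933)·2.210630 − (-0.1747/3.3275)·1.971518 = -0.336540
denominator = 1 − 2.210630 = -1.210630
p = -0.336540 / -1.210630 = 0.2780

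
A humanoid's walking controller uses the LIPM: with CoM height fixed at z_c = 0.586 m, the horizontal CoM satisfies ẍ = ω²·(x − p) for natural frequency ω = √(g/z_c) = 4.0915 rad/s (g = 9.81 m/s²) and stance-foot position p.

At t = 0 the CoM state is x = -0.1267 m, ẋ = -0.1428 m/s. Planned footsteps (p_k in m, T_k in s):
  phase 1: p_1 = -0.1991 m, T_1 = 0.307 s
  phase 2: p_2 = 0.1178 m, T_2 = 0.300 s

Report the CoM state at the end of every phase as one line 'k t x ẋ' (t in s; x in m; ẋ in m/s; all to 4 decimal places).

1 0.3070 -0.1180 0.2069
2 0.6070 -0.2402 -1.1214

phase 1: p=-0.1991, T=0.307, ωT=1.256090, cosh=1.898215, sinh=1.613450; start (x,ẋ)=(-0.126700, -0.142800) → end (x,ẋ)=(-0.117981, 0.206879)
phase 2: p=0.1178, T=0.300, ωT=1.227450, cosh=1.852778, sinh=1.559739; start (x,ẋ)=(-0.117981, 0.206879) → end (x,ẋ)=(-0.240185, -1.121379)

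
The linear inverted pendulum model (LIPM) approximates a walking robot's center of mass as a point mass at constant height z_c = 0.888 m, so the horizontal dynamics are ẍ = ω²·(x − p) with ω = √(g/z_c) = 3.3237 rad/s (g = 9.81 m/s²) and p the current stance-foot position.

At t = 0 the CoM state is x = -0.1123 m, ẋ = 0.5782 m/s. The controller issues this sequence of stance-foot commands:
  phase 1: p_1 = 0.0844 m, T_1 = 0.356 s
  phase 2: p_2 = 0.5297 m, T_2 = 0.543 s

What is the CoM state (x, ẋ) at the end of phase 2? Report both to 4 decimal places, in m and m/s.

phase 1: p=0.0844, T=0.356, ωT=1.183237, cosh=1.785606, sinh=1.479320; start (x,ẋ)=(-0.112300, 0.578200) → end (x,ẋ)=(-0.009482, 0.065299)
phase 2: p=0.5297, T=0.543, ωT=1.804769, cosh=3.121540, sinh=2.957028; start (x,ẋ)=(-0.009482, 0.065299) → end (x,ẋ)=(-1.095283, -5.095393)

x = -1.0953, ẋ = -5.0954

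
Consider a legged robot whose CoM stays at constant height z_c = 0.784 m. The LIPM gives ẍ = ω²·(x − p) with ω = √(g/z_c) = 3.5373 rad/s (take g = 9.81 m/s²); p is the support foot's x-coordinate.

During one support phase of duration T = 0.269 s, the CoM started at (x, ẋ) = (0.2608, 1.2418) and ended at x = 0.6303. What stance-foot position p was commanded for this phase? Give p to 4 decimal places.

ωT = 3.5373·0.269 = 0.951534; cosh(ωT) = 1.487913, sinh(ωT) = 1.101765
x(T) = p + (x₀−p)·cosh(ωT) + (ẋ₀/ω)·sinh(ωT) ⇒ p·(1 − cosh) = x(T) − x₀·cosh − (ẋ₀/ω)·sinh
numerator   = 0.6303 − (0.2608)·1.487913 − (1.2418/3.5373)·1.101765 = -0.144532
denominator = 1 − 1.487913 = -0.487913
p = -0.144532 / -0.487913 = 0.2962

p = 0.2962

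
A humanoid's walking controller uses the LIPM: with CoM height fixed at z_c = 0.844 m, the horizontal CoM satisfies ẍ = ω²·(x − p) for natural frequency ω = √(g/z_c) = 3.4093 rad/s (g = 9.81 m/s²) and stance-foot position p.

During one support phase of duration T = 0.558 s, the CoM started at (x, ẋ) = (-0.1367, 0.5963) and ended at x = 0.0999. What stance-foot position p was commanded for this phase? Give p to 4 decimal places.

p = 0.0020

ωT = 3.4093·0.558 = 1.902389; cosh(ωT) = 3.425550, sinh(ωT) = 3.276339
x(T) = p + (x₀−p)·cosh(ωT) + (ẋ₀/ω)·sinh(ωT) ⇒ p·(1 − cosh) = x(T) − x₀·cosh − (ẋ₀/ω)·sinh
numerator   = 0.0999 − (-0.1367)·3.425550 − (0.5963/3.4093)·3.276339 = -0.004872
denominator = 1 − 3.425550 = -2.425550
p = -0.004872 / -2.425550 = 0.0020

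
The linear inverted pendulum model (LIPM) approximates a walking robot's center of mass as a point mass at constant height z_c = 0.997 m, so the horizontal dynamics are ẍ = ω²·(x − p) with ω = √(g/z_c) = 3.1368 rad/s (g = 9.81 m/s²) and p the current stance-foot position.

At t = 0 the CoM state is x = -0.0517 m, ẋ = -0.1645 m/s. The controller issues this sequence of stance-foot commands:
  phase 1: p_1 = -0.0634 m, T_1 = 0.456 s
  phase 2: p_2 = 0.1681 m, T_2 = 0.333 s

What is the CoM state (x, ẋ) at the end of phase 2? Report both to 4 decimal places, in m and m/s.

x = -0.4409, ẋ = -1.6718

phase 1: p=-0.0634, T=0.456, ωT=1.430381, cosh=2.209754, sinh=1.970536; start (x,ẋ)=(-0.051700, -0.164500) → end (x,ẋ)=(-0.140885, -0.291185)
phase 2: p=0.1681, T=0.333, ωT=1.044554, cosh=1.596990, sinh=1.245142; start (x,ẋ)=(-0.140885, -0.291185) → end (x,ẋ)=(-0.440930, -1.671839)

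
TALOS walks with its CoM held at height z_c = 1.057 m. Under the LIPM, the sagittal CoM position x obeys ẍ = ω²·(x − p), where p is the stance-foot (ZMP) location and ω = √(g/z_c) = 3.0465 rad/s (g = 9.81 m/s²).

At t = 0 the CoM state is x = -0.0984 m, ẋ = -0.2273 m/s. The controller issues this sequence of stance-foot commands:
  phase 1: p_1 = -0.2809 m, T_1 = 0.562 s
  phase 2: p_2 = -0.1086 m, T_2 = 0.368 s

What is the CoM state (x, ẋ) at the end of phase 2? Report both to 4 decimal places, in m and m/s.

phase 1: p=-0.2809, T=0.562, ωT=1.712133, cosh=2.860624, sinh=2.680143; start (x,ẋ)=(-0.098400, -0.227300) → end (x,ẋ)=(0.041198, 0.839903)
phase 2: p=-0.1086, T=0.368, ωT=1.121112, cosh=1.697091, sinh=1.371174; start (x,ẋ)=(0.041198, 0.839903) → end (x,ẋ)=(0.523645, 2.051139)

x = 0.5236, ẋ = 2.0511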